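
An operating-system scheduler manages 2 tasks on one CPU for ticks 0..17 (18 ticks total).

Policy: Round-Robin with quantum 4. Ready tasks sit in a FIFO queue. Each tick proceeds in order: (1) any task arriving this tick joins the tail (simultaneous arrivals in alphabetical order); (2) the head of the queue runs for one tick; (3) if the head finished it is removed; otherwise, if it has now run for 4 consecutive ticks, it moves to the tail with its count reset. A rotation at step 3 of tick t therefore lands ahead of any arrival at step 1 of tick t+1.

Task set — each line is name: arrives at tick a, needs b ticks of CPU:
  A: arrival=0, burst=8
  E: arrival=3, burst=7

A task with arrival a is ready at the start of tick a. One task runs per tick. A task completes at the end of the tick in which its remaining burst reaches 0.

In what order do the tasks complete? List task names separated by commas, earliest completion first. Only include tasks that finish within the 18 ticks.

t=0: queue=[A] q_used=0 → run A
t=1: queue=[A] q_used=1 → run A
t=2: queue=[A] q_used=2 → run A
t=3: queue=[A,E] q_used=3 → run A
t=4: queue=[E,A] q_used=0 → run E
t=5: queue=[E,A] q_used=1 → run E
t=6: queue=[E,A] q_used=2 → run E
t=7: queue=[E,A] q_used=3 → run E
t=8: queue=[A,E] q_used=0 → run A
t=9: queue=[A,E] q_used=1 → run A
t=10: queue=[A,E] q_used=2 → run A
t=11: queue=[A,E] q_used=3 → run A
t=12: queue=[E] q_used=0 → run E
t=13: queue=[E] q_used=1 → run E
t=14: queue=[E] q_used=2 → run E
t=15: (idle)
t=16: (idle)
t=17: (idle)

completion order = A, E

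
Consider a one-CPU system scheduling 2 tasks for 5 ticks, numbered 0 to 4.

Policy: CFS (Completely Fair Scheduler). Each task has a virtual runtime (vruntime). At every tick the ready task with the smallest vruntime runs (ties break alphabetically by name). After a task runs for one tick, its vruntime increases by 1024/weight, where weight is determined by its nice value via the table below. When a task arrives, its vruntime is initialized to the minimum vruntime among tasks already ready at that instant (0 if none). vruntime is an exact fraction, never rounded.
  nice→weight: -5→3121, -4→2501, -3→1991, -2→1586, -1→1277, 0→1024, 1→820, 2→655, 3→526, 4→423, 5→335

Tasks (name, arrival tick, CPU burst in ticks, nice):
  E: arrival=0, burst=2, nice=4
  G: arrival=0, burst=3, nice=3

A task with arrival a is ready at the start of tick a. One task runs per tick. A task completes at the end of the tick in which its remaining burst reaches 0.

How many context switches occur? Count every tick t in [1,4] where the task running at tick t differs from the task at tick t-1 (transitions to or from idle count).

context switches = 3

t=0: vr[E=0 G=0] → run E
t=1: vr[E=1024/423 G=0] → run G
t=2: vr[E=1024/423 G=512/263] → run G
t=3: vr[E=1024/423 G=1024/263] → run E
t=4: vr[G=1024/263] → run G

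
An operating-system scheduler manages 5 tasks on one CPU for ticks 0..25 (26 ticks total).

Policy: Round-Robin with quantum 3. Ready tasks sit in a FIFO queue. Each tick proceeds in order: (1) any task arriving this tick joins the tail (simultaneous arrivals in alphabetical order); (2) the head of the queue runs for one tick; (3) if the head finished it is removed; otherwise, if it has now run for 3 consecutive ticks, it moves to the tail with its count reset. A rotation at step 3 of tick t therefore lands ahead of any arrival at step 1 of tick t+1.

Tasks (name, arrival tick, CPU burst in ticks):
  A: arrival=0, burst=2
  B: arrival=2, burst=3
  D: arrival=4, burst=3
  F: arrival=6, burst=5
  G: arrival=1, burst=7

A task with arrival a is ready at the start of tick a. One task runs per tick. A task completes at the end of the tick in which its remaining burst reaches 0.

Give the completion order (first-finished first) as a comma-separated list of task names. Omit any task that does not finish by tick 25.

completion order = A, B, D, G, F

t=0: queue=[A] q_used=0 → run A
t=1: queue=[A,G] q_used=1 → run A
t=2: queue=[G,B] q_used=0 → run G
t=3: queue=[G,B] q_used=1 → run G
t=4: queue=[G,B,D] q_used=2 → run G
t=5: queue=[B,D,G] q_used=0 → run B
t=6: queue=[B,D,G,F] q_used=1 → run B
t=7: queue=[B,D,G,F] q_used=2 → run B
t=8: queue=[D,G,F] q_used=0 → run D
t=9: queue=[D,G,F] q_used=1 → run D
t=10: queue=[D,G,F] q_used=2 → run D
t=11: queue=[G,F] q_used=0 → run G
t=12: queue=[G,F] q_used=1 → run G
t=13: queue=[G,F] q_used=2 → run G
t=14: queue=[F,G] q_used=0 → run F
t=15: queue=[F,G] q_used=1 → run F
t=16: queue=[F,G] q_used=2 → run F
t=17: queue=[G,F] q_used=0 → run G
t=18: queue=[F] q_used=0 → run F
t=19: queue=[F] q_used=1 → run F
t=20: (idle)
t=21: (idle)
t=22: (idle)
t=23: (idle)
t=24: (idle)
t=25: (idle)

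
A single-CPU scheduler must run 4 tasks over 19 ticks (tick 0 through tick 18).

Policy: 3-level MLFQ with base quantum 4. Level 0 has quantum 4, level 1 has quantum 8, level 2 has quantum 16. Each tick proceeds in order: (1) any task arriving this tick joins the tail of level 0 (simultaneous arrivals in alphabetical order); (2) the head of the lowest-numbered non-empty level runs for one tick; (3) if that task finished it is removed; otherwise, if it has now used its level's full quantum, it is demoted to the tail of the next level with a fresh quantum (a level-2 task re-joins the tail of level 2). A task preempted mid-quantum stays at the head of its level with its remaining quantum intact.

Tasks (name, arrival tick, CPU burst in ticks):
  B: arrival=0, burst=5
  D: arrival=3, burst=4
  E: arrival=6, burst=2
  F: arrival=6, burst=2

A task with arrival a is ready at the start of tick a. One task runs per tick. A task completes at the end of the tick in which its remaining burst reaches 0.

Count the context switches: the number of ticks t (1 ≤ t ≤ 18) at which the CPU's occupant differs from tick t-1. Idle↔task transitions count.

t=0: L0/L1/L2 = B/-/- → run B
t=1: L0/L1/L2 = B/-/- → run B
t=2: L0/L1/L2 = B/-/- → run B
t=3: L0/L1/L2 = BD/-/- → run B
t=4: L0/L1/L2 = D/B/- → run D
t=5: L0/L1/L2 = D/B/- → run D
t=6: L0/L1/L2 = DEF/B/- → run D
t=7: L0/L1/L2 = DEF/B/- → run D
t=8: L0/L1/L2 = EF/B/- → run E
t=9: L0/L1/L2 = EF/B/- → run E
t=10: L0/L1/L2 = F/B/- → run F
t=11: L0/L1/L2 = F/B/- → run F
t=12: L0/L1/L2 = -/B/- → run B
t=13: (idle)
t=14: (idle)
t=15: (idle)
t=16: (idle)
t=17: (idle)
t=18: (idle)

context switches = 5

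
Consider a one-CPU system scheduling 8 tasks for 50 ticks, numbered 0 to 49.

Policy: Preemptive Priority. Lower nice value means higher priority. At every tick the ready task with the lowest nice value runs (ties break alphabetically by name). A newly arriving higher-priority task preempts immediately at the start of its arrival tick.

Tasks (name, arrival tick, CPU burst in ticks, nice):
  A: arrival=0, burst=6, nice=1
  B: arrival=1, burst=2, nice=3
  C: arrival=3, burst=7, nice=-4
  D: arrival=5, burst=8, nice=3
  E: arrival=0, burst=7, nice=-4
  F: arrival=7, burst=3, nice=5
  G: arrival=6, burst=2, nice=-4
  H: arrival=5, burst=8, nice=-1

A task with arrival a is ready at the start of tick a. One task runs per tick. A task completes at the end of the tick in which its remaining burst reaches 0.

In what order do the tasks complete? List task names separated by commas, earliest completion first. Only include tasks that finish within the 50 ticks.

completion order = C, E, G, H, A, B, D, F

t=0: ready={A,E} → run E
t=1: ready={A,B,E} → run E
t=2: ready={A,B,E} → run E
t=3: ready={A,B,C,E} → run C
t=4: ready={A,B,C,E} → run C
t=5: ready={A,B,C,D,E,H} → run C
t=6: ready={A,B,C,D,E,G,H} → run C
t=7: ready={A,B,C,D,E,F,G,H} → run C
t=8: ready={A,B,C,D,E,F,G,H} → run C
t=9: ready={A,B,C,D,E,F,G,H} → run C
t=10: ready={A,B,D,E,F,G,H} → run E
t=11: ready={A,B,D,E,F,G,H} → run E
t=12: ready={A,B,D,E,F,G,H} → run E
t=13: ready={A,B,D,E,F,G,H} → run E
t=14: ready={A,B,D,F,G,H} → run G
t=15: ready={A,B,D,F,G,H} → run G
t=16: ready={A,B,D,F,H} → run H
t=17: ready={A,B,D,F,H} → run H
t=18: ready={A,B,D,F,H} → run H
t=19: ready={A,B,D,F,H} → run H
t=20: ready={A,B,D,F,H} → run H
t=21: ready={A,B,D,F,H} → run H
t=22: ready={A,B,D,F,H} → run H
t=23: ready={A,B,D,F,H} → run H
t=24: ready={A,B,D,F} → run A
t=25: ready={A,B,D,F} → run A
t=26: ready={A,B,D,F} → run A
t=27: ready={A,B,D,F} → run A
t=28: ready={A,B,D,F} → run A
t=29: ready={A,B,D,F} → run A
t=30: ready={B,D,F} → run B
t=31: ready={B,D,F} → run B
t=32: ready={D,F} → run D
t=33: ready={D,F} → run D
t=34: ready={D,F} → run D
t=35: ready={D,F} → run D
t=36: ready={D,F} → run D
t=37: ready={D,F} → run D
t=38: ready={D,F} → run D
t=39: ready={D,F} → run D
t=40: ready={F} → run F
t=41: ready={F} → run F
t=42: ready={F} → run F
t=43: (idle)
t=44: (idle)
t=45: (idle)
t=46: (idle)
t=47: (idle)
t=48: (idle)
t=49: (idle)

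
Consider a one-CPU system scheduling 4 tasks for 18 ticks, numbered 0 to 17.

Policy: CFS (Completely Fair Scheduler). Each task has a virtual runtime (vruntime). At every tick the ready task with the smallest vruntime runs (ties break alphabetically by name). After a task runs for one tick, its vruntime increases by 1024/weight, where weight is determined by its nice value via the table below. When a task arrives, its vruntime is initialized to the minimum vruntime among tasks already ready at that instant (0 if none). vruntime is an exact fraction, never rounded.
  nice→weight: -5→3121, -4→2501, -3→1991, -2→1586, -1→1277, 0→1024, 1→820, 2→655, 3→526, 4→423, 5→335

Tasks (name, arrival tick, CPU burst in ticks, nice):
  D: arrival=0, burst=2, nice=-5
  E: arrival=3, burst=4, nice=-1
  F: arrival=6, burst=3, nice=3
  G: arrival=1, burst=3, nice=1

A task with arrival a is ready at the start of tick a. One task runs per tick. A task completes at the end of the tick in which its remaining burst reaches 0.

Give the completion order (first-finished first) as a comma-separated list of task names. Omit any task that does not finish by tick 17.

completion order = D, G, E, F

t=0: vr[D=0] → run D
t=1: vr[D=1024/3121 G=1024/3121] → run D
t=2: vr[G=1024/3121] → run G
t=3: vr[E=1008896/639805 G=1008896/639805] → run E
t=4: vr[E=1943520512/817030985 G=1008896/639805] → run G
t=5: vr[E=1943520512/817030985 G=1807872/639805] → run E
t=6: vr[E=2598680832/817030985 F=1807872/639805 G=1807872/639805] → run F
t=7: vr[E=2598680832/817030985 F=803050496/168268715 G=1807872/639805] → run G
t=8: vr[E=2598680832/817030985 F=803050496/168268715] → run E
t=9: vr[E=3253841152/817030985 F=803050496/168268715] → run E
t=10: vr[F=803050496/168268715] → run F
t=11: vr[F=1130630656/168268715] → run F
t=12: (idle)
t=13: (idle)
t=14: (idle)
t=15: (idle)
t=16: (idle)
t=17: (idle)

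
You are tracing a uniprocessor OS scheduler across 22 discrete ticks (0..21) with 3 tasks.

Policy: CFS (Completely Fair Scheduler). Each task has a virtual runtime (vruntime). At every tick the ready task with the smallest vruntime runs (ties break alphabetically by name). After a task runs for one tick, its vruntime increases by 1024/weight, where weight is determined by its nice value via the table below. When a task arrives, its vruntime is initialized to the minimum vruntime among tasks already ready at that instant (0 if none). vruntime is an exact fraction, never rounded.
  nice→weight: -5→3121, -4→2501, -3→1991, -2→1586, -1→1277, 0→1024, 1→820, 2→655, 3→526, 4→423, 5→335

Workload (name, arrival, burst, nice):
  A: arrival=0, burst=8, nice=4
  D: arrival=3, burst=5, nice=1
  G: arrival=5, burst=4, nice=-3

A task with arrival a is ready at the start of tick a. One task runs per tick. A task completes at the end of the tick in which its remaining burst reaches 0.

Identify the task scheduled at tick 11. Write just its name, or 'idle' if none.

t=0: vr[A=0] → run A
t=1: vr[A=1024/423] → run A
t=2: vr[A=2048/423] → run A
t=3: vr[A=1024/141 D=1024/141] → run A
t=4: vr[A=4096/423 D=1024/141] → run D
t=5: vr[A=4096/423 D=246016/28905 G=246016/28905] → run D
t=6: vr[A=4096/423 D=282112/28905 G=246016/28905] → run G
t=7: vr[A=4096/423 D=282112/28905 G=519416576/57549855] → run G
t=8: vr[A=4096/423 D=282112/28905 G=549015296/57549855] → run G
t=9: vr[A=4096/423 D=282112/28905 G=578614016/57549855] → run A
t=10: vr[A=5120/423 D=282112/28905 G=578614016/57549855] → run D
t=11: vr[A=5120/423 D=318208/28905 G=578614016/57549855] → run G
t=12: vr[A=5120/423 D=318208/28905] → run D
t=13: vr[A=5120/423 D=354304/28905] → run A
t=14: vr[A=2048/141 D=354304/28905] → run D
t=15: vr[A=2048/141] → run A
t=16: vr[A=7168/423] → run A
t=17: (idle)
t=18: (idle)
t=19: (idle)
t=20: (idle)
t=21: (idle)

running at tick 11 = G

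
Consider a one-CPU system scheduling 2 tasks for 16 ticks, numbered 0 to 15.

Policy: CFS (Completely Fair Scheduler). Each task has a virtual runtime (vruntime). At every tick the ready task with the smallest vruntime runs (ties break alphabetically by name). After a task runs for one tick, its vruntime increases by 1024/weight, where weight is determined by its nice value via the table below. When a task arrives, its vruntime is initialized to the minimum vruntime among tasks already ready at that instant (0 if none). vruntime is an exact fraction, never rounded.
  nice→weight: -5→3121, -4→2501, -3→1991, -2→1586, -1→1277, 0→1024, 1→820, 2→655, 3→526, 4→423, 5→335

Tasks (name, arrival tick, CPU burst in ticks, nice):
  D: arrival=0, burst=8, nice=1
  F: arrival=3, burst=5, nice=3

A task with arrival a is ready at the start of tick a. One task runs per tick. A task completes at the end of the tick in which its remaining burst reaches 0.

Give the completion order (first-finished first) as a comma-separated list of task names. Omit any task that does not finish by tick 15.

completion order = D, F

t=0: vr[D=0] → run D
t=1: vr[D=256/205] → run D
t=2: vr[D=512/205] → run D
t=3: vr[D=768/205 F=768/205] → run D
t=4: vr[D=1024/205 F=768/205] → run F
t=5: vr[D=1024/205 F=306944/53915] → run D
t=6: vr[D=256/41 F=306944/53915] → run F
t=7: vr[D=256/41 F=411904/53915] → run D
t=8: vr[D=1536/205 F=411904/53915] → run D
t=9: vr[D=1792/205 F=411904/53915] → run F
t=10: vr[D=1792/205 F=516864/53915] → run D
t=11: vr[F=516864/53915] → run F
t=12: vr[F=621824/53915] → run F
t=13: (idle)
t=14: (idle)
t=15: (idle)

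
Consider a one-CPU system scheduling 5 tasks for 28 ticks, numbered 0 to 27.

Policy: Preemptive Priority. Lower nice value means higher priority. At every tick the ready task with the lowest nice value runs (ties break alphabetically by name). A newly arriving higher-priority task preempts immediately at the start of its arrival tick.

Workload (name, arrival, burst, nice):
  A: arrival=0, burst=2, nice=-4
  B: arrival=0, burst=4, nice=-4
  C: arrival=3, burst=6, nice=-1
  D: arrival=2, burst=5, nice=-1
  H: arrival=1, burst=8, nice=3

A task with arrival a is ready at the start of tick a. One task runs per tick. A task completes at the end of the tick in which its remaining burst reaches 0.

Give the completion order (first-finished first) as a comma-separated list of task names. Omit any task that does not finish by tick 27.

completion order = A, B, C, D, H

t=0: ready={A,B} → run A
t=1: ready={A,B,H} → run A
t=2: ready={B,D,H} → run B
t=3: ready={B,C,D,H} → run B
t=4: ready={B,C,D,H} → run B
t=5: ready={B,C,D,H} → run B
t=6: ready={C,D,H} → run C
t=7: ready={C,D,H} → run C
t=8: ready={C,D,H} → run C
t=9: ready={C,D,H} → run C
t=10: ready={C,D,H} → run C
t=11: ready={C,D,H} → run C
t=12: ready={D,H} → run D
t=13: ready={D,H} → run D
t=14: ready={D,H} → run D
t=15: ready={D,H} → run D
t=16: ready={D,H} → run D
t=17: ready={H} → run H
t=18: ready={H} → run H
t=19: ready={H} → run H
t=20: ready={H} → run H
t=21: ready={H} → run H
t=22: ready={H} → run H
t=23: ready={H} → run H
t=24: ready={H} → run H
t=25: (idle)
t=26: (idle)
t=27: (idle)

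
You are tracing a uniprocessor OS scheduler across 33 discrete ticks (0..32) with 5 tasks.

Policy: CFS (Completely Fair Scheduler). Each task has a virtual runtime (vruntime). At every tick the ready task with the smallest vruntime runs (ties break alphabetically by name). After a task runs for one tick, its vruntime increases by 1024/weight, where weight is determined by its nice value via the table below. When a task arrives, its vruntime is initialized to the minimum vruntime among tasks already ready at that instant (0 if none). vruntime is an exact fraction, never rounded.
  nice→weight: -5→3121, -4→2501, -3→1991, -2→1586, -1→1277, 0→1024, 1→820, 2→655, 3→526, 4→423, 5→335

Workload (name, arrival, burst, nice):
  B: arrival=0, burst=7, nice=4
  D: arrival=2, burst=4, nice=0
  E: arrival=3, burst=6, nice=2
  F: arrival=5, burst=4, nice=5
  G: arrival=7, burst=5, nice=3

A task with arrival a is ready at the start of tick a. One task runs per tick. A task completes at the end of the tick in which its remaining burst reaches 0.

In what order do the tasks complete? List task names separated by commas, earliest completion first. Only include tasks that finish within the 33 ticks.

t=0: vr[B=0] → run B
t=1: vr[B=1024/423] → run B
t=2: vr[B=2048/423 D=2048/423] → run B
t=3: vr[B=1024/141 D=2048/423 E=2048/423] → run D
t=4: vr[B=1024/141 D=2471/423 E=2048/423] → run E
t=5: vr[B=1024/141 D=2471/423 E=1774592/277065 F=2471/423] → run D
t=6: vr[B=1024/141 D=2894/423 E=1774592/277065 F=2471/423] → run F
t=7: vr[B=1024/141 D=2894/423 E=1774592/277065 F=1260937/141705 G=1774592/277065] → run E
t=8: vr[B=1024/141 D=2894/423 E=2207744/277065 F=1260937/141705 G=1774592/277065] → run G
t=9: vr[B=1024/141 D=2894/423 E=2207744/277065 F=1260937/141705 G=608574976/72868095] → run D
t=10: vr[B=1024/141 D=3317/423 E=2207744/277065 F=1260937/141705 G=608574976/72868095] → run B
t=11: vr[B=4096/423 D=3317/423 E=2207744/277065 F=1260937/141705 G=608574976/72868095] → run D
t=12: vr[B=4096/423 E=2207744/277065 F=1260937/141705 G=608574976/72868095] → run E
t=13: vr[B=4096/423 E=2640896/277065 F=1260937/141705 G=608574976/72868095] → run G
t=14: vr[B=4096/423 E=2640896/277065 F=1260937/141705 G=750432256/72868095] → run F
t=15: vr[B=4096/423 E=2640896/277065 F=1694089/141705 G=750432256/72868095] → run E
t=16: vr[B=4096/423 E=3074048/277065 F=1694089/141705 G=750432256/72868095] → run B
t=17: vr[B=5120/423 E=3074048/277065 F=1694089/141705 G=750432256/72868095] → run G
t=18: vr[B=5120/423 E=3074048/277065 F=1694089/141705 G=892289536/72868095] → run E
t=19: vr[B=5120/423 E=701440/55413 F=1694089/141705 G=892289536/72868095] → run F
t=20: vr[B=5120/423 E=701440/55413 F=2127241/141705 G=892289536/72868095] → run B
t=21: vr[B=2048/141 E=701440/55413 F=2127241/141705 G=892289536/72868095] → run G
t=22: vr[B=2048/141 E=701440/55413 F=2127241/141705 G=1034146816/72868095] → run E
t=23: vr[B=2048/141 F=2127241/141705 G=1034146816/72868095] → run G
t=24: vr[B=2048/141 F=2127241/141705] → run B
t=25: vr[F=2127241/141705] → run F
t=26: (idle)
t=27: (idle)
t=28: (idle)
t=29: (idle)
t=30: (idle)
t=31: (idle)
t=32: (idle)

completion order = D, E, G, B, F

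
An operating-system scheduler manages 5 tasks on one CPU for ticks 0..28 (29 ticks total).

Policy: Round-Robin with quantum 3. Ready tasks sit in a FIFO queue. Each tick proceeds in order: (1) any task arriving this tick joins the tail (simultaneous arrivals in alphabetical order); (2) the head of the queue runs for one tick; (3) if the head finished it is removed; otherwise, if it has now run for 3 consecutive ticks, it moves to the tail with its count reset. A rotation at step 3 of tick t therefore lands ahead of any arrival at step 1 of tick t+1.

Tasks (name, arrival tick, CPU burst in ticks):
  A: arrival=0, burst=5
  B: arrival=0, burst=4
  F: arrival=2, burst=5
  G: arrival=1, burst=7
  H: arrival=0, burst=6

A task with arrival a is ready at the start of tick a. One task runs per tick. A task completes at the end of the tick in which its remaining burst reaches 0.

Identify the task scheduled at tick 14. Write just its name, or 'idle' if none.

t=0: queue=[A,B,H] q_used=0 → run A
t=1: queue=[A,B,H,G] q_used=1 → run A
t=2: queue=[A,B,H,G,F] q_used=2 → run A
t=3: queue=[B,H,G,F,A] q_used=0 → run B
t=4: queue=[B,H,G,F,A] q_used=1 → run B
t=5: queue=[B,H,G,F,A] q_used=2 → run B
t=6: queue=[H,G,F,A,B] q_used=0 → run H
t=7: queue=[H,G,F,A,B] q_used=1 → run H
t=8: queue=[H,G,F,A,B] q_used=2 → run H
t=9: queue=[G,F,A,B,H] q_used=0 → run G
t=10: queue=[G,F,A,B,H] q_used=1 → run G
t=11: queue=[G,F,A,B,H] q_used=2 → run G
t=12: queue=[F,A,B,H,G] q_used=0 → run F
t=13: queue=[F,A,B,H,G] q_used=1 → run F
t=14: queue=[F,A,B,H,G] q_used=2 → run F
t=15: queue=[A,B,H,G,F] q_used=0 → run A
t=16: queue=[A,B,H,G,F] q_used=1 → run A
t=17: queue=[B,H,G,F] q_used=0 → run B
t=18: queue=[H,G,F] q_used=0 → run H
t=19: queue=[H,G,F] q_used=1 → run H
t=20: queue=[H,G,F] q_used=2 → run H
t=21: queue=[G,F] q_used=0 → run G
t=22: queue=[G,F] q_used=1 → run G
t=23: queue=[G,F] q_used=2 → run G
t=24: queue=[F,G] q_used=0 → run F
t=25: queue=[F,G] q_used=1 → run F
t=26: queue=[G] q_used=0 → run G
t=27: (idle)
t=28: (idle)

running at tick 14 = F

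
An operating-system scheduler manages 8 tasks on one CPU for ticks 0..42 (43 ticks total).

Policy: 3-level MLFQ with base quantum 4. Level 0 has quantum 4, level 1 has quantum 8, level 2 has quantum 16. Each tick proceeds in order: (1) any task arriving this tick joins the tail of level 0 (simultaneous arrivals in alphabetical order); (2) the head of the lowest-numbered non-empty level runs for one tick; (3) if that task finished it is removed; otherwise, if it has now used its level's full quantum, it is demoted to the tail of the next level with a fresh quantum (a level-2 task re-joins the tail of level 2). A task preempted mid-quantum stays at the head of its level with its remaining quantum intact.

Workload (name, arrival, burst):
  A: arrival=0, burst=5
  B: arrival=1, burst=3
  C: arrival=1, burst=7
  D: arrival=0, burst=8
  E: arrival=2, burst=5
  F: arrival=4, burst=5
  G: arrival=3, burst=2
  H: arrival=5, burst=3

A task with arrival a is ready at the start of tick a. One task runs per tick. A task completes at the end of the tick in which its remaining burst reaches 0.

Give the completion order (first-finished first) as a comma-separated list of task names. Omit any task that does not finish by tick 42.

completion order = B, G, H, A, D, C, E, F

t=0: L0/L1/L2 = AD/-/- → run A
t=1: L0/L1/L2 = ADBC/-/- → run A
t=2: L0/L1/L2 = ADBCE/-/- → run A
t=3: L0/L1/L2 = ADBCEG/-/- → run A
t=4: L0/L1/L2 = DBCEGF/A/- → run D
t=5: L0/L1/L2 = DBCEGFH/A/- → run D
t=6: L0/L1/L2 = DBCEGFH/A/- → run D
t=7: L0/L1/L2 = DBCEGFH/A/- → run D
t=8: L0/L1/L2 = BCEGFH/AD/- → run B
t=9: L0/L1/L2 = BCEGFH/AD/- → run B
t=10: L0/L1/L2 = BCEGFH/AD/- → run B
t=11: L0/L1/L2 = CEGFH/AD/- → run C
t=12: L0/L1/L2 = CEGFH/AD/- → run C
t=13: L0/L1/L2 = CEGFH/AD/- → run C
t=14: L0/L1/L2 = CEGFH/AD/- → run C
t=15: L0/L1/L2 = EGFH/ADC/- → run E
t=16: L0/L1/L2 = EGFH/ADC/- → run E
t=17: L0/L1/L2 = EGFH/ADC/- → run E
t=18: L0/L1/L2 = EGFH/ADC/- → run E
t=19: L0/L1/L2 = GFH/ADCE/- → run G
t=20: L0/L1/L2 = GFH/ADCE/- → run G
t=21: L0/L1/L2 = FH/ADCE/- → run F
t=22: L0/L1/L2 = FH/ADCE/- → run F
t=23: L0/L1/L2 = FH/ADCE/- → run F
t=24: L0/L1/L2 = FH/ADCE/- → run F
t=25: L0/L1/L2 = H/ADCEF/- → run H
t=26: L0/L1/L2 = H/ADCEF/- → run H
t=27: L0/L1/L2 = H/ADCEF/- → run H
t=28: L0/L1/L2 = -/ADCEF/- → run A
t=29: L0/L1/L2 = -/DCEF/- → run D
t=30: L0/L1/L2 = -/DCEF/- → run D
t=31: L0/L1/L2 = -/DCEF/- → run D
t=32: L0/L1/L2 = -/DCEF/- → run D
t=33: L0/L1/L2 = -/CEF/- → run C
t=34: L0/L1/L2 = -/CEF/- → run C
t=35: L0/L1/L2 = -/CEF/- → run C
t=36: L0/L1/L2 = -/EF/- → run E
t=37: L0/L1/L2 = -/F/- → run F
t=38: (idle)
t=39: (idle)
t=40: (idle)
t=41: (idle)
t=42: (idle)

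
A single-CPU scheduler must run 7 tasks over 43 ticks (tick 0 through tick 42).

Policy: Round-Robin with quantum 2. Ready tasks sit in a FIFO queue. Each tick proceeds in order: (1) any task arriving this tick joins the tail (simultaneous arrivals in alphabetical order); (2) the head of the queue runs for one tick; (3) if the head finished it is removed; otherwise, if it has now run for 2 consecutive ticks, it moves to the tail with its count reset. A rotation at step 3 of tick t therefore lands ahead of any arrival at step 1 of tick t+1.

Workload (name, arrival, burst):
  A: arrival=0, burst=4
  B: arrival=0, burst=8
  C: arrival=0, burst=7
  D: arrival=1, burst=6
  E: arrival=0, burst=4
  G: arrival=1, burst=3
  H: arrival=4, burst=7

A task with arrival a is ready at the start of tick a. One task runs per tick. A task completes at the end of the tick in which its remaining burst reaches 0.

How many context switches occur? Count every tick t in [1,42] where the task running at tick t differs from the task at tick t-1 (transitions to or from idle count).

context switches = 21

t=0: queue=[A,B,C,E] q_used=0 → run A
t=1: queue=[A,B,C,E,D,G] q_used=1 → run A
t=2: queue=[B,C,E,D,G,A] q_used=0 → run B
t=3: queue=[B,C,E,D,G,A] q_used=1 → run B
t=4: queue=[C,E,D,G,A,B,H] q_used=0 → run C
t=5: queue=[C,E,D,G,A,B,H] q_used=1 → run C
t=6: queue=[E,D,G,A,B,H,C] q_used=0 → run E
t=7: queue=[E,D,G,A,B,H,C] q_used=1 → run E
t=8: queue=[D,G,A,B,H,C,E] q_used=0 → run D
t=9: queue=[D,G,A,B,H,C,E] q_used=1 → run D
t=10: queue=[G,A,B,H,C,E,D] q_used=0 → run G
t=11: queue=[G,A,B,H,C,E,D] q_used=1 → run G
t=12: queue=[A,B,H,C,E,D,G] q_used=0 → run A
t=13: queue=[A,B,H,C,E,D,G] q_used=1 → run A
t=14: queue=[B,H,C,E,D,G] q_used=0 → run B
t=15: queue=[B,H,C,E,D,G] q_used=1 → run B
t=16: queue=[H,C,E,D,G,B] q_used=0 → run H
t=17: queue=[H,C,E,D,G,B] q_used=1 → run H
t=18: queue=[C,E,D,G,B,H] q_used=0 → run C
t=19: queue=[C,E,D,G,B,H] q_used=1 → run C
t=20: queue=[E,D,G,B,H,C] q_used=0 → run E
t=21: queue=[E,D,G,B,H,C] q_used=1 → run E
t=22: queue=[D,G,B,H,C] q_used=0 → run D
t=23: queue=[D,G,B,H,C] q_used=1 → run D
t=24: queue=[G,B,H,C,D] q_used=0 → run G
t=25: queue=[B,H,C,D] q_used=0 → run B
t=26: queue=[B,H,C,D] q_used=1 → run B
t=27: queue=[H,C,D,B] q_used=0 → run H
t=28: queue=[H,C,D,B] q_used=1 → run H
t=29: queue=[C,D,B,H] q_used=0 → run C
t=30: queue=[C,D,B,H] q_used=1 → run C
t=31: queue=[D,B,H,C] q_used=0 → run D
t=32: queue=[D,B,H,C] q_used=1 → run D
t=33: queue=[B,H,C] q_used=0 → run B
t=34: queue=[B,H,C] q_used=1 → run B
t=35: queue=[H,C] q_used=0 → run H
t=36: queue=[H,C] q_used=1 → run H
t=37: queue=[C,H] q_used=0 → run C
t=38: queue=[H] q_used=0 → run H
t=39: (idle)
t=40: (idle)
t=41: (idle)
t=42: (idle)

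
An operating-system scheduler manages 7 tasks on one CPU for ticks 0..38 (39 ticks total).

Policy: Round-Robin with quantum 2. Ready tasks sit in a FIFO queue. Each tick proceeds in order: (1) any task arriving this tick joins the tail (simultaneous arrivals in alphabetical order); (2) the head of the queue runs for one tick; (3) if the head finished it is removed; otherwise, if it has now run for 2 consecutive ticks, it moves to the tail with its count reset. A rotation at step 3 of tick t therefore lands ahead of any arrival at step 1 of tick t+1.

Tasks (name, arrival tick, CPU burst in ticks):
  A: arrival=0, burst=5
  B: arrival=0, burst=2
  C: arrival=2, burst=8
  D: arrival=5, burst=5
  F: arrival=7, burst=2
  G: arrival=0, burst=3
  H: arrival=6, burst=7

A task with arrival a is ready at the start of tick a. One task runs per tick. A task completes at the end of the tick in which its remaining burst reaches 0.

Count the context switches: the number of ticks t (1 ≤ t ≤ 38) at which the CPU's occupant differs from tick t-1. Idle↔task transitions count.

t=0: queue=[A,B,G] q_used=0 → run A
t=1: queue=[A,B,G] q_used=1 → run A
t=2: queue=[B,G,A,C] q_used=0 → run B
t=3: queue=[B,G,A,C] q_used=1 → run B
t=4: queue=[G,A,C] q_used=0 → run G
t=5: queue=[G,A,C,D] q_used=1 → run G
t=6: queue=[A,C,D,G,H] q_used=0 → run A
t=7: queue=[A,C,D,G,H,F] q_used=1 → run A
t=8: queue=[C,D,G,H,F,A] q_used=0 → run C
t=9: queue=[C,D,G,H,F,A] q_used=1 → run C
t=10: queue=[D,G,H,F,A,C] q_used=0 → run D
t=11: queue=[D,G,H,F,A,C] q_used=1 → run D
t=12: queue=[G,H,F,A,C,D] q_used=0 → run G
t=13: queue=[H,F,A,C,D] q_used=0 → run H
t=14: queue=[H,F,A,C,D] q_used=1 → run H
t=15: queue=[F,A,C,D,H] q_used=0 → run F
t=16: queue=[F,A,C,D,H] q_used=1 → run F
t=17: queue=[A,C,D,H] q_used=0 → run A
t=18: queue=[C,D,H] q_used=0 → run C
t=19: queue=[C,D,H] q_used=1 → run C
t=20: queue=[D,H,C] q_used=0 → run D
t=21: queue=[D,H,C] q_used=1 → run D
t=22: queue=[H,C,D] q_used=0 → run H
t=23: queue=[H,C,D] q_used=1 → run H
t=24: queue=[C,D,H] q_used=0 → run C
t=25: queue=[C,D,H] q_used=1 → run C
t=26: queue=[D,H,C] q_used=0 → run D
t=27: queue=[H,C] q_used=0 → run H
t=28: queue=[H,C] q_used=1 → run H
t=29: queue=[C,H] q_used=0 → run C
t=30: queue=[C,H] q_used=1 → run C
t=31: queue=[H] q_used=0 → run H
t=32: (idle)
t=33: (idle)
t=34: (idle)
t=35: (idle)
t=36: (idle)
t=37: (idle)
t=38: (idle)

context switches = 18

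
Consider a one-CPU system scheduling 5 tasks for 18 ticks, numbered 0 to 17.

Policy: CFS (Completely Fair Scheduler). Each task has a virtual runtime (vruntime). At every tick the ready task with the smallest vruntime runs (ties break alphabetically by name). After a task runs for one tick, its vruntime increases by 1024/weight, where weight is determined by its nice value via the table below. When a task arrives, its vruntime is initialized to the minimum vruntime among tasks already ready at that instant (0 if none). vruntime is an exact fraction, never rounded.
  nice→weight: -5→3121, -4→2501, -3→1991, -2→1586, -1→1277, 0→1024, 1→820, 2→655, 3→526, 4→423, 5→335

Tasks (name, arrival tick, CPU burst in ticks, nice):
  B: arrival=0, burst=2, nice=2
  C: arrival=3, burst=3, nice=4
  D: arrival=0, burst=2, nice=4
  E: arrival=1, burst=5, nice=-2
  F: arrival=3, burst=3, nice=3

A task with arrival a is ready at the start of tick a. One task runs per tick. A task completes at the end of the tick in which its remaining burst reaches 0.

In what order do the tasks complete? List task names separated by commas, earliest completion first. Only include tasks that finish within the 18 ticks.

t=0: vr[B=0 D=0] → run B
t=1: vr[B=1024/655 D=0 E=0] → run D
t=2: vr[B=1024/655 D=1024/423 E=0] → run E
t=3: vr[B=1024/655 C=512/793 D=1024/423 E=512/793 F=512/793] → run C
t=4: vr[B=1024/655 C=1028608/335439 D=1024/423 E=512/793 F=512/793] → run E
t=5: vr[B=1024/655 C=1028608/335439 D=1024/423 E=1024/793 F=512/793] → run F
t=6: vr[B=1024/655 C=1028608/335439 D=1024/423 E=1024/793 F=540672/208559] → run E
t=7: vr[B=1024/655 C=1028608/335439 D=1024/423 E=1536/793 F=540672/208559] → run B
t=8: vr[C=1028608/335439 D=1024/423 E=1536/793 F=540672/208559] → run E
t=9: vr[C=1028608/335439 D=1024/423 E=2048/793 F=540672/208559] → run D
t=10: vr[C=1028608/335439 E=2048/793 F=540672/208559] → run E
t=11: vr[C=1028608/335439 F=540672/208559] → run F
t=12: vr[C=1028608/335439 F=946688/208559] → run C
t=13: vr[C=1840640/335439 F=946688/208559] → run F
t=14: vr[C=1840640/335439] → run C
t=15: (idle)
t=16: (idle)
t=17: (idle)

completion order = B, D, E, F, C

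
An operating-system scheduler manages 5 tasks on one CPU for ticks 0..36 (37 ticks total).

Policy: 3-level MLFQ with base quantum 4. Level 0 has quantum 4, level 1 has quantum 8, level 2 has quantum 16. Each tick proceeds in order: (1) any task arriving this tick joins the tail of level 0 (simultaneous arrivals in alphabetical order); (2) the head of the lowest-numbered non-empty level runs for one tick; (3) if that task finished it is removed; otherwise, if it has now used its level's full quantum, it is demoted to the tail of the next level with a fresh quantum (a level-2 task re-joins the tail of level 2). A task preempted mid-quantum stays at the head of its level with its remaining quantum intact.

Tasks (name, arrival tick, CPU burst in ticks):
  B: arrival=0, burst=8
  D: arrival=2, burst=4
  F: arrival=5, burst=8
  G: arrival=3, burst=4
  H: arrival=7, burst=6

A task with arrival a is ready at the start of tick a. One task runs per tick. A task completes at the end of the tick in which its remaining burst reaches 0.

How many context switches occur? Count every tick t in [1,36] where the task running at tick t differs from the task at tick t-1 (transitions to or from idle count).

context switches = 8

t=0: L0/L1/L2 = B/-/- → run B
t=1: L0/L1/L2 = B/-/- → run B
t=2: L0/L1/L2 = BD/-/- → run B
t=3: L0/L1/L2 = BDG/-/- → run B
t=4: L0/L1/L2 = DG/B/- → run D
t=5: L0/L1/L2 = DGF/B/- → run D
t=6: L0/L1/L2 = DGF/B/- → run D
t=7: L0/L1/L2 = DGFH/B/- → run D
t=8: L0/L1/L2 = GFH/B/- → run G
t=9: L0/L1/L2 = GFH/B/- → run G
t=10: L0/L1/L2 = GFH/B/- → run G
t=11: L0/L1/L2 = GFH/B/- → run G
t=12: L0/L1/L2 = FH/B/- → run F
t=13: L0/L1/L2 = FH/B/- → run F
t=14: L0/L1/L2 = FH/B/- → run F
t=15: L0/L1/L2 = FH/B/- → run F
t=16: L0/L1/L2 = H/BF/- → run H
t=17: L0/L1/L2 = H/BF/- → run H
t=18: L0/L1/L2 = H/BF/- → run H
t=19: L0/L1/L2 = H/BF/- → run H
t=20: L0/L1/L2 = -/BFH/- → run B
t=21: L0/L1/L2 = -/BFH/- → run B
t=22: L0/L1/L2 = -/BFH/- → run B
t=23: L0/L1/L2 = -/BFH/- → run B
t=24: L0/L1/L2 = -/FH/- → run F
t=25: L0/L1/L2 = -/FH/- → run F
t=26: L0/L1/L2 = -/FH/- → run F
t=27: L0/L1/L2 = -/FH/- → run F
t=28: L0/L1/L2 = -/H/- → run H
t=29: L0/L1/L2 = -/H/- → run H
t=30: (idle)
t=31: (idle)
t=32: (idle)
t=33: (idle)
t=34: (idle)
t=35: (idle)
t=36: (idle)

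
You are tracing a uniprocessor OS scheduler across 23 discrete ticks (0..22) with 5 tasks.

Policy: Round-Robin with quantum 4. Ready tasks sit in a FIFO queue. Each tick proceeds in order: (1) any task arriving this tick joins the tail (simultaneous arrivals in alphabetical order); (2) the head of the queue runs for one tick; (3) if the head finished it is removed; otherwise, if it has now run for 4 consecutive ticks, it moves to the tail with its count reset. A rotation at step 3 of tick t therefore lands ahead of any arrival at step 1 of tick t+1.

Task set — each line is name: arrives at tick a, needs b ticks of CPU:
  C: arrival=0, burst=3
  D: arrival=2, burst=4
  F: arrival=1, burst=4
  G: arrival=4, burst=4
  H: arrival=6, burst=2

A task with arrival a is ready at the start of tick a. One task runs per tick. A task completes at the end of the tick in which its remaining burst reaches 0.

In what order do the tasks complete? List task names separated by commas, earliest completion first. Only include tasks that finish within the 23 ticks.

completion order = C, F, D, G, H

t=0: queue=[C] q_used=0 → run C
t=1: queue=[C,F] q_used=1 → run C
t=2: queue=[C,F,D] q_used=2 → run C
t=3: queue=[F,D] q_used=0 → run F
t=4: queue=[F,D,G] q_used=1 → run F
t=5: queue=[F,D,G] q_used=2 → run F
t=6: queue=[F,D,G,H] q_used=3 → run F
t=7: queue=[D,G,H] q_used=0 → run D
t=8: queue=[D,G,H] q_used=1 → run D
t=9: queue=[D,G,H] q_used=2 → run D
t=10: queue=[D,G,H] q_used=3 → run D
t=11: queue=[G,H] q_used=0 → run G
t=12: queue=[G,H] q_used=1 → run G
t=13: queue=[G,H] q_used=2 → run G
t=14: queue=[G,H] q_used=3 → run G
t=15: queue=[H] q_used=0 → run H
t=16: queue=[H] q_used=1 → run H
t=17: (idle)
t=18: (idle)
t=19: (idle)
t=20: (idle)
t=21: (idle)
t=22: (idle)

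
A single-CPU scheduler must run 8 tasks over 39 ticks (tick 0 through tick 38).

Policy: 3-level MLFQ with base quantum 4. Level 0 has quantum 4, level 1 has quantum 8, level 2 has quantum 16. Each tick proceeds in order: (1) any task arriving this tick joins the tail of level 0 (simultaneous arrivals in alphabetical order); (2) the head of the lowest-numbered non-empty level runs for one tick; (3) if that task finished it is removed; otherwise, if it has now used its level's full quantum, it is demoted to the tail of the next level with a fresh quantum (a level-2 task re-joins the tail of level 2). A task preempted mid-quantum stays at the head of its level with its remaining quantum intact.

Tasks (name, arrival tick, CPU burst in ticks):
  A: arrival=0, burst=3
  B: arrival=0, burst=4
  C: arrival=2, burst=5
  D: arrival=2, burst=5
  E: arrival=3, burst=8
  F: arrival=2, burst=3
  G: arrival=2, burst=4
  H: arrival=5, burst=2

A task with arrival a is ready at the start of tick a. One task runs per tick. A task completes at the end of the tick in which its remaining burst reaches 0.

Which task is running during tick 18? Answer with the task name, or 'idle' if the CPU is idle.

running at tick 18 = G

t=0: L0/L1/L2 = AB/-/- → run A
t=1: L0/L1/L2 = AB/-/- → run A
t=2: L0/L1/L2 = ABCDFG/-/- → run A
t=3: L0/L1/L2 = BCDFGE/-/- → run B
t=4: L0/L1/L2 = BCDFGE/-/- → run B
t=5: L0/L1/L2 = BCDFGEH/-/- → run B
t=6: L0/L1/L2 = BCDFGEH/-/- → run B
t=7: L0/L1/L2 = CDFGEH/-/- → run C
t=8: L0/L1/L2 = CDFGEH/-/- → run C
t=9: L0/L1/L2 = CDFGEH/-/- → run C
t=10: L0/L1/L2 = CDFGEH/-/- → run C
t=11: L0/L1/L2 = DFGEH/C/- → run D
t=12: L0/L1/L2 = DFGEH/C/- → run D
t=13: L0/L1/L2 = DFGEH/C/- → run D
t=14: L0/L1/L2 = DFGEH/C/- → run D
t=15: L0/L1/L2 = FGEH/CD/- → run F
t=16: L0/L1/L2 = FGEH/CD/- → run F
t=17: L0/L1/L2 = FGEH/CD/- → run F
t=18: L0/L1/L2 = GEH/CD/- → run G
t=19: L0/L1/L2 = GEH/CD/- → run G
t=20: L0/L1/L2 = GEH/CD/- → run G
t=21: L0/L1/L2 = GEH/CD/- → run G
t=22: L0/L1/L2 = EH/CD/- → run E
t=23: L0/L1/L2 = EH/CD/- → run E
t=24: L0/L1/L2 = EH/CD/- → run E
t=25: L0/L1/L2 = EH/CD/- → run E
t=26: L0/L1/L2 = H/CDE/- → run H
t=27: L0/L1/L2 = H/CDE/- → run H
t=28: L0/L1/L2 = -/CDE/- → run C
t=29: L0/L1/L2 = -/DE/- → run D
t=30: L0/L1/L2 = -/E/- → run E
t=31: L0/L1/L2 = -/E/- → run E
t=32: L0/L1/L2 = -/E/- → run E
t=33: L0/L1/L2 = -/E/- → run E
t=34: (idle)
t=35: (idle)
t=36: (idle)
t=37: (idle)
t=38: (idle)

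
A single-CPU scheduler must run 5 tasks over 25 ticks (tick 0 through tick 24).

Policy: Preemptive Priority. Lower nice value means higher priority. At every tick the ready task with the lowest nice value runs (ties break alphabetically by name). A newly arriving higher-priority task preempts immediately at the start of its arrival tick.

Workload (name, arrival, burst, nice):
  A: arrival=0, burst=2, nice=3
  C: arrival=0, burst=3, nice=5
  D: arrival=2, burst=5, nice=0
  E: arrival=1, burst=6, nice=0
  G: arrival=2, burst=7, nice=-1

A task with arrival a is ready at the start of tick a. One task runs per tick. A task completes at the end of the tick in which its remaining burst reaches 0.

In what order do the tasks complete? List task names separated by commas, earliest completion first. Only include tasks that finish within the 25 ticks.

completion order = G, D, E, A, C

t=0: ready={A,C} → run A
t=1: ready={A,C,E} → run E
t=2: ready={A,C,D,E,G} → run G
t=3: ready={A,C,D,E,G} → run G
t=4: ready={A,C,D,E,G} → run G
t=5: ready={A,C,D,E,G} → run G
t=6: ready={A,C,D,E,G} → run G
t=7: ready={A,C,D,E,G} → run G
t=8: ready={A,C,D,E,G} → run G
t=9: ready={A,C,D,E} → run D
t=10: ready={A,C,D,E} → run D
t=11: ready={A,C,D,E} → run D
t=12: ready={A,C,D,E} → run D
t=13: ready={A,C,D,E} → run D
t=14: ready={A,C,E} → run E
t=15: ready={A,C,E} → run E
t=16: ready={A,C,E} → run E
t=17: ready={A,C,E} → run E
t=18: ready={A,C,E} → run E
t=19: ready={A,C} → run A
t=20: ready={C} → run C
t=21: ready={C} → run C
t=22: ready={C} → run C
t=23: (idle)
t=24: (idle)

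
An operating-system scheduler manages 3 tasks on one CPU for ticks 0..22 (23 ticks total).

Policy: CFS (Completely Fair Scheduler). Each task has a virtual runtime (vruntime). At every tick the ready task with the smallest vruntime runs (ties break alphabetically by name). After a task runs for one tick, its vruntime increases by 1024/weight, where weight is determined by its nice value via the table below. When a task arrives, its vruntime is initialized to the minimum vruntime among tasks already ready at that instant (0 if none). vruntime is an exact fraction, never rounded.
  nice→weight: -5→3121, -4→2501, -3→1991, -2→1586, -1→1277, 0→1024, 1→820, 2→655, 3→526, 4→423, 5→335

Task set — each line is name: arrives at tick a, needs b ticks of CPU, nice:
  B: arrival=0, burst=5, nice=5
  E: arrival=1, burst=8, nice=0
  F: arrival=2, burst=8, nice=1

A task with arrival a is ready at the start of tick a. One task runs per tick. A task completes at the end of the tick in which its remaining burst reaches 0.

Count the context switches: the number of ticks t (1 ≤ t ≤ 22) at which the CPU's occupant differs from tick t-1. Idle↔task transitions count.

t=0: vr[B=0] → run B
t=1: vr[B=1024/335 E=1024/335] → run B
t=2: vr[B=2048/335 E=1024/335 F=1024/335] → run E
t=3: vr[B=2048/335 E=1359/335 F=1024/335] → run F
t=4: vr[B=2048/335 E=1359/335 F=59136/13735] → run E
t=5: vr[B=2048/335 E=1694/335 F=59136/13735] → run F
t=6: vr[B=2048/335 E=1694/335 F=76288/13735] → run E
t=7: vr[B=2048/335 E=2029/335 F=76288/13735] → run F
t=8: vr[B=2048/335 E=2029/335 F=18688/2747] → run E
t=9: vr[B=2048/335 E=2364/335 F=18688/2747] → run B
t=10: vr[B=3072/335 E=2364/335 F=18688/2747] → run F
t=11: vr[B=3072/335 E=2364/335 F=110592/13735] → run E
t=12: vr[B=3072/335 E=2699/335 F=110592/13735] → run F
t=13: vr[B=3072/335 E=2699/335 F=127744/13735] → run E
t=14: vr[B=3072/335 E=3034/335 F=127744/13735] → run E
t=15: vr[B=3072/335 E=3369/335 F=127744/13735] → run B
t=16: vr[B=4096/335 E=3369/335 F=127744/13735] → run F
t=17: vr[B=4096/335 E=3369/335 F=144896/13735] → run E
t=18: vr[B=4096/335 F=144896/13735] → run F
t=19: vr[B=4096/335 F=162048/13735] → run F
t=20: vr[B=4096/335] → run B
t=21: (idle)
t=22: (idle)

context switches = 18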